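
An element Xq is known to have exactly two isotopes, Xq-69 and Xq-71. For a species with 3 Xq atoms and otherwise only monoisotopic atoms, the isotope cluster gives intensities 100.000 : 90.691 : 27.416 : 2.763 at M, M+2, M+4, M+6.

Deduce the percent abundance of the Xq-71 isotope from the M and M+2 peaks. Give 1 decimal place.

Let p = fractional abundance of Xq-69. I(M+2)/I(M) = [C(3,1)·p^2·(1−p)] / p^3 = 3·(1−p)/p = 90.691/100.000 = 0.9069
(1−p)/p = 0.9069/3 = 0.3023  ⇒  p = 1/(1 + 0.3023) = 0.7679
Xq-69: 76.8%, Xq-71: 23.2%.

23.2%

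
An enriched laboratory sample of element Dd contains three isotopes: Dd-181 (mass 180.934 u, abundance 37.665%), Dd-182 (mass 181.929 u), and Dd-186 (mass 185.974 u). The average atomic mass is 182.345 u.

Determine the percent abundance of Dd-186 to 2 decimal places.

19.55%

Let x and y be the fractions of Dd-182 and Dd-186. Then x + y = 1 − 0.37665 = 0.62335 and 181.929x + 185.974y = 182.345 − 0.37665×180.934 = 114.1962089.
Substituting: 181.929x + 185.974(0.62335 − x) = 114.1962089
(181.929 − 185.974)x = -1.730684  ⇒  x = 0.42786, y = 0.19549
Dd-182: 42.79%, Dd-186: 19.55%.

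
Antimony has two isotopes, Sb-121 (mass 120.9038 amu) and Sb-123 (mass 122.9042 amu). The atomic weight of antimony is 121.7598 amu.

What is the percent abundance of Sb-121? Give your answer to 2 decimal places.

57.21%

Writing the weighted mean with unknown fraction x of Sb-121:
120.9038·x + 122.9042·(1 − x) = 121.7598
(120.9038 − 122.9042)·x = 121.7598 − 122.9042
x = -1.1444 / -2.0004 = 0.57209 → 57.21% Sb-121, 42.79% Sb-123.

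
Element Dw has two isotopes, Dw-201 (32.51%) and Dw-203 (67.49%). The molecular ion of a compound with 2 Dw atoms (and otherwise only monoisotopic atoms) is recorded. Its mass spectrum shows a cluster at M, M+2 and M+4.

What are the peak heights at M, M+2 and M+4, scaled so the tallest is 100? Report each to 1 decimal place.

23.2 : 96.3 : 100.0

The 2 Dw atoms are independent, so intensities follow the terms of (0.3251 + 0.6749)^2.
P(M) = 0.3251^2 = 0.105690
P(M+2) = 2 × 0.3251^1 × 0.6749^1 = 0.438820
P(M+4) = 0.6749^2 = 0.455490
The M+4 peak is largest (0.455490); scaling to 100 gives 23.2 : 96.3 : 100.0.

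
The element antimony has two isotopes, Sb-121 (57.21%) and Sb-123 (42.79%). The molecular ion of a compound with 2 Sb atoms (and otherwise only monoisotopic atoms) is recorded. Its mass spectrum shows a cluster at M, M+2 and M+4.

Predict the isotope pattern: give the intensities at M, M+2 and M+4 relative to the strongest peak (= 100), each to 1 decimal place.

Each Sb atom is independently Sb-121 (p = 0.5721) or Sb-123 (q = 0.4279); the cluster is the binomial expansion (p + q)^2.
P(M) = 0.5721^2 = 0.327298
P(M+2) = 2 × 0.5721^1 × 0.4279^1 = 0.489603
P(M+4) = 0.4279^2 = 0.183098
The M+2 peak is largest (0.489603); scaling to 100 gives 66.8 : 100.0 : 37.4.

66.8 : 100.0 : 37.4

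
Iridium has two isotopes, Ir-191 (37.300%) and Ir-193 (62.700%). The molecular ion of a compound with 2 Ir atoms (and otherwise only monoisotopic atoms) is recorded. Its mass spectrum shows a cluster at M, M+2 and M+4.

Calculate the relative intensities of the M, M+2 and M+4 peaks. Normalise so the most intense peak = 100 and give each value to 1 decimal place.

29.7 : 100.0 : 84.0

The 2 Ir atoms are independent, so intensities follow the terms of (0.37300 + 0.62700)^2.
P(M) = 0.37300^2 = 0.139129
P(M+2) = 2 × 0.37300^1 × 0.62700^1 = 0.467742
P(M+4) = 0.62700^2 = 0.393129
The M+2 peak is largest (0.467742); scaling to 100 gives 29.7 : 100.0 : 84.0.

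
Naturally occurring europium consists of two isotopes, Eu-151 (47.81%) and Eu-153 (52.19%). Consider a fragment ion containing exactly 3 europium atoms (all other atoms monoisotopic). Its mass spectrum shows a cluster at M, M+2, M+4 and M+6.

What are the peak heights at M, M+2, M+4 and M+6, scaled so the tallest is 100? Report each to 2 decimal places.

Each Eu atom is independently Eu-151 (p = 0.4781) or Eu-153 (q = 0.5219); the cluster is the binomial expansion (p + q)^3.
P(M) = 0.4781^3 = 0.109284
P(M+2) = 3 × 0.4781^2 × 0.5219^1 = 0.357887
P(M+4) = 3 × 0.4781^1 × 0.5219^2 = 0.390674
P(M+6) = 0.5219^3 = 0.142155
The M+4 peak is largest (0.390674); scaling to 100 gives 27.97 : 91.61 : 100.00 : 36.39.

27.97 : 91.61 : 100.00 : 36.39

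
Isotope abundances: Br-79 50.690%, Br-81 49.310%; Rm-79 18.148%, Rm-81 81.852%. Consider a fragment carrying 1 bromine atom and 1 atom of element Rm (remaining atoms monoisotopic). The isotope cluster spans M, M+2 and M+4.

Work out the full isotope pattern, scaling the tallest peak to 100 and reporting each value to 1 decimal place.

18.2 : 100.0 : 80.0

Bromine pattern (n=1): 0.5069 : 0.4931
Element Rm pattern (n=1): 0.18148 : 0.81852
Convolve the two distributions (both contribute in 2-u steps):
  M: 0.5069×0.18148 = 0.091992
  M+2: 0.5069×0.81852 + 0.4931×0.18148 = 0.504396
  M+4: 0.4931×0.81852 = 0.403612
Scale to base peak (0.504396) = 100: 18.2 : 100.0 : 80.0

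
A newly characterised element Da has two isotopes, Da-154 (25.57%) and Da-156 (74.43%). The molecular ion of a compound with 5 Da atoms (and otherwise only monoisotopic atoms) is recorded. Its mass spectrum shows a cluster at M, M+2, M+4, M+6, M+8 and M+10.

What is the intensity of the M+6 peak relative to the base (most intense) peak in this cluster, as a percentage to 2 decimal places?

68.71%

Binomial terms of (0.2557 + 0.7443)^5: M 0.0011, M+2 0.0159, M+4 0.0926, M+6 0.2696, M+8 0.3924, M+10 0.2284 → M+8 is the base peak.
P(M+8) = C(5,4) × 0.2557^1 × 0.7443^4 = 5 × 0.2557 × 0.3068966 = 0.392367 (base)
P(M+6) = C(5,3) × 0.2557^2 × 0.7443^3 = 10 × 0.06538249 × 0.41232917 = 0.269591
Relative intensity = 0.269591 / 0.392367 × 100 = 68.71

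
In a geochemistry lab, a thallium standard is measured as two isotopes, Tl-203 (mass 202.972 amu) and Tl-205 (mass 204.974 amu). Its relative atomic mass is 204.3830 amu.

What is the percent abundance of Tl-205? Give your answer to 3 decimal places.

70.480%

Writing the weighted mean with unknown fraction x of Tl-203:
202.972·x + 204.974·(1 − x) = 204.3830
(202.972 − 204.974)·x = 204.3830 − 204.974
x = -0.5910 / -2.002 = 0.29520 → 29.520% Tl-203, 70.480% Tl-205.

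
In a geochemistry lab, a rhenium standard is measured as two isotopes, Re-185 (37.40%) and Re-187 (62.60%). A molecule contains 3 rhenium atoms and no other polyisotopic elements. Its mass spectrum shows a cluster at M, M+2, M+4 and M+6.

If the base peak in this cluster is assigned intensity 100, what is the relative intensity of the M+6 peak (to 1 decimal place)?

(0.3740 + 0.6260)^3 gives M 0.0523, M+2 0.2627, M+4 0.4397, M+6 0.2453; the largest is M+4.
P(M+4) = C(3,2) × 0.3740^1 × 0.6260^2 = 3 × 0.3740 × 0.391876 = 0.439685 (base)
P(M+6) = C(3,3) × 0.3740^0 × 0.6260^3 = 1 × 1.0000 × 0.24531438 = 0.245314
Relative intensity = 0.245314 / 0.439685 × 100 = 55.8

55.8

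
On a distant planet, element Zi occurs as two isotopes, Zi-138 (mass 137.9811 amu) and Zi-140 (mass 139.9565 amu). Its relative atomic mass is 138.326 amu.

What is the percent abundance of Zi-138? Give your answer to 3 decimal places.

Let x be the fractional abundance of Zi-138; then Zi-140 has abundance 1 − x.
137.9811·x + 139.9565·(1 − x) = 138.326
(137.9811 − 139.9565)·x = 138.326 − 139.9565
x = -1.6305 / -1.9754 = 0.82540 → 82.540% Zi-138, 17.460% Zi-140.

82.540%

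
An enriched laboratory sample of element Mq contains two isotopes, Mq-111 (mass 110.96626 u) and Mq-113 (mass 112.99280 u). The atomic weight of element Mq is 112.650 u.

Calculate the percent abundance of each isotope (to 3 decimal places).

Mq-111: 16.916%, Mq-113: 83.084%

With x = fraction of Mq-111 (so Mq-113 is 1 − x):
110.96626·x + 112.99280·(1 − x) = 112.650
(110.96626 − 112.99280)·x = 112.650 − 112.99280
x = -0.34280 / -2.02654 = 0.16916 → 16.916% Mq-111, 83.084% Mq-113.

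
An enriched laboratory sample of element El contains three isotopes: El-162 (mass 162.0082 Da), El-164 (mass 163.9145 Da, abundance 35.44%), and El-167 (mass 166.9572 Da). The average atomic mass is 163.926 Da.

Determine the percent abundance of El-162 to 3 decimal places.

The remaining 64.56% is split between El-162 (fraction x) and El-167 (fraction 0.6456 − x).
Substituting: 162.0082x + 166.9572(0.6456 − x) = 105.8347012
(162.0082 − 166.9572)x = -1.95286712  ⇒  x = 0.39460, y = 0.25100
El-162: 39.460%, El-167: 25.100%.

39.460%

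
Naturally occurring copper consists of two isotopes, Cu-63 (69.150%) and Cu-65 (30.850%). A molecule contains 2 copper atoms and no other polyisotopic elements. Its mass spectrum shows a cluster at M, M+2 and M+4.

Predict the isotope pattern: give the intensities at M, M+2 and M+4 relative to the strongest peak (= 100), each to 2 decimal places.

100.00 : 89.23 : 19.90

Each Cu atom is independently Cu-63 (p = 0.69150) or Cu-65 (q = 0.30850); the cluster is the binomial expansion (p + q)^2.
P(M) = 0.69150^2 = 0.478172
P(M+2) = 2 × 0.69150^1 × 0.30850^1 = 0.426656
P(M+4) = 0.30850^2 = 0.095172
The M peak is largest (0.478172); scaling to 100 gives 100.00 : 89.23 : 19.90.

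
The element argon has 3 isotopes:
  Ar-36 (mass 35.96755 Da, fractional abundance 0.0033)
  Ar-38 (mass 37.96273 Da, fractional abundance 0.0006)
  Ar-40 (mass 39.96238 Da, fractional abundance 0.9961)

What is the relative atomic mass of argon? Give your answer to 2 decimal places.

39.95 Da

Ar = Σ fᵢ·mᵢ = 0.0033 × 35.96755 + 0.0006 × 37.96273 + 0.9961 × 39.96238
= 0.118693 + 0.022778 + 39.806527 = 39.947998 Da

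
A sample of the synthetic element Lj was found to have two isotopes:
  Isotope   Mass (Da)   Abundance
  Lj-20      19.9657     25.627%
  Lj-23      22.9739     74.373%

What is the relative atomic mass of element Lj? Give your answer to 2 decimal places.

Average mass = Σ (abundance × isotope mass) = 0.25627 × 19.9657 + 0.74373 × 22.9739
= 5.11661 + 17.08638 = 22.20299 Da

22.20 Da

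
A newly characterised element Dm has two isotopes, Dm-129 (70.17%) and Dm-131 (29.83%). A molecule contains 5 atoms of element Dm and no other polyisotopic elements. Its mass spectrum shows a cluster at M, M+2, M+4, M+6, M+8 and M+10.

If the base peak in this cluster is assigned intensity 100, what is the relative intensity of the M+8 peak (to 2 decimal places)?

7.68

Term probabilities: M 0.1701, M+2 0.3616, M+4 0.3074, M+6 0.1307, M+8 0.0278, M+10 0.0024. Base peak = M+2.
P(M+2) = C(5,1) × 0.7017^4 × 0.2983^1 = 5 × 0.24244091 × 0.2983 = 0.361601 (base)
P(M+8) = C(5,4) × 0.7017^1 × 0.2983^4 = 5 × 0.7017 × 0.00791795 = 0.027780
Relative intensity = 0.027780 / 0.361601 × 100 = 7.68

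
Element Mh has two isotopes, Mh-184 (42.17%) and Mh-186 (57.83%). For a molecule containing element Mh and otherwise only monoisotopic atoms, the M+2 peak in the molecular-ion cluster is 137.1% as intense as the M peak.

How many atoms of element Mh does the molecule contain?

The M+2/M ratio from n Mh atoms is n · q/p = n · 0.5783/0.4217.
n = 1.371 × 0.4217/0.5783 = 1.00 ≈ 1

1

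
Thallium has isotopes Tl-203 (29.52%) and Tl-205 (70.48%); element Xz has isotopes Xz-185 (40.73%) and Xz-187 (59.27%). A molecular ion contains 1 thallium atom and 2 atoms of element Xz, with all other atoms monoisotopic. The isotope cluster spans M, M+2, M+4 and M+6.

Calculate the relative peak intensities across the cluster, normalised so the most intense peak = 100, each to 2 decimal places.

Thallium pattern (n=1): 0.2952 : 0.7048
Element Xz pattern (n=2): 0.16589329 : 0.48281342 : 0.35129329
Convolve the two distributions (both contribute in 2-u steps):
  M: 0.2952×0.16589329 = 0.048972
  M+2: 0.2952×0.48281342 + 0.7048×0.16589329 = 0.259448
  M+4: 0.2952×0.35129329 + 0.7048×0.48281342 = 0.443989
  M+6: 0.7048×0.35129329 = 0.247592
Scale to base peak (0.443989) = 100: 11.03 : 58.44 : 100.00 : 55.77

11.03 : 58.44 : 100.00 : 55.77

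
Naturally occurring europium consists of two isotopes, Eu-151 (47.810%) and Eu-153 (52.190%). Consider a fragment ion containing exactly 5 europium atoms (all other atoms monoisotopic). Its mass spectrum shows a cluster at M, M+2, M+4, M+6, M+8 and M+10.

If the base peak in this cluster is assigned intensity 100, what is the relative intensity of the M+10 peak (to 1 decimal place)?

Term probabilities: M 0.0250, M+2 0.1363, M+4 0.2977, M+6 0.3249, M+8 0.1774, M+10 0.0387. Base peak = M+6.
P(M+6) = C(5,3) × 0.47810^2 × 0.52190^3 = 10 × 0.22857961 × 0.14215492 = 0.324937 (base)
P(M+10) = C(5,5) × 0.47810^0 × 0.52190^5 = 1 × 1.0000 × 0.0387201 = 0.038720
Relative intensity = 0.038720 / 0.324937 × 100 = 11.9

11.9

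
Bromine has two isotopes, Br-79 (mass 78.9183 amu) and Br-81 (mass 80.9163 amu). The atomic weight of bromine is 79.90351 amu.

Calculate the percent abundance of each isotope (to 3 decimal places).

Br-79: 50.690%, Br-81: 49.310%

Let x be the fractional abundance of Br-79; then Br-81 has abundance 1 − x.
78.9183·x + 80.9163·(1 − x) = 79.90351
(78.9183 − 80.9163)·x = 79.90351 − 80.9163
x = -1.01279 / -1.9980 = 0.50690 → 50.690% Br-79, 49.310% Br-81.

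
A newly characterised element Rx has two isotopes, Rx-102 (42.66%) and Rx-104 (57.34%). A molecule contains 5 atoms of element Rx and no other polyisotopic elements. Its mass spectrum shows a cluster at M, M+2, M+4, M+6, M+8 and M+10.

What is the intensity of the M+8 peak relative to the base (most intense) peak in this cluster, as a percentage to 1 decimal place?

67.2%

(0.4266 + 0.5734)^5 gives M 0.0141, M+2 0.0950, M+4 0.2553, M+6 0.3431, M+8 0.2306, M+10 0.0620; the largest is M+6.
P(M+6) = C(5,3) × 0.4266^2 × 0.5734^3 = 10 × 0.18198756 × 0.18852679 = 0.343095 (base)
P(M+8) = C(5,4) × 0.4266^1 × 0.5734^4 = 5 × 0.4266 × 0.10810126 = 0.230580
Relative intensity = 0.230580 / 0.343095 × 100 = 67.2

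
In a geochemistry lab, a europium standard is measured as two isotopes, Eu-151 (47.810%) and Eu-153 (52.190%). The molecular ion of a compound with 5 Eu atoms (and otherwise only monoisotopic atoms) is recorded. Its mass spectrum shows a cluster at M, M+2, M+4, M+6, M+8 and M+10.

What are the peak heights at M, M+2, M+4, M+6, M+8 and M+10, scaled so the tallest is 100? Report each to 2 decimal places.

Each Eu atom is independently Eu-151 (p = 0.47810) or Eu-153 (q = 0.52190); the cluster is the binomial expansion (p + q)^5.
P(M) = 0.47810^5 = 0.024980
P(M+2) = 5 × 0.47810^4 × 0.52190^1 = 0.136343
P(M+4) = 10 × 0.47810^3 × 0.52190^2 = 0.297667
P(M+6) = 10 × 0.47810^2 × 0.52190^3 = 0.324937
P(M+8) = 5 × 0.47810^1 × 0.52190^4 = 0.177353
P(M+10) = 0.52190^5 = 0.038720
The M+6 peak is largest (0.324937); scaling to 100 gives 7.69 : 41.96 : 91.61 : 100.00 : 54.58 : 11.92.

7.69 : 41.96 : 91.61 : 100.00 : 54.58 : 11.92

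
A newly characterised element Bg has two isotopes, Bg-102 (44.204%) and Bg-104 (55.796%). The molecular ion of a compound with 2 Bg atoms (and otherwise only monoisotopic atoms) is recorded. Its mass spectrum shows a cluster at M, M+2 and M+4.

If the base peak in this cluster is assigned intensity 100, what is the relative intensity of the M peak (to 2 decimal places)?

Term probabilities: M 0.1954, M+2 0.4933, M+4 0.3113. Base peak = M+2.
P(M+2) = C(2,1) × 0.44204^1 × 0.55796^1 = 2 × 0.44204 × 0.55796 = 0.493281 (base)
P(M) = C(2,0) × 0.44204^2 × 0.55796^0 = 1 × 0.19539936 × 1.0000 = 0.195399
Relative intensity = 0.195399 / 0.493281 × 100 = 39.61

39.61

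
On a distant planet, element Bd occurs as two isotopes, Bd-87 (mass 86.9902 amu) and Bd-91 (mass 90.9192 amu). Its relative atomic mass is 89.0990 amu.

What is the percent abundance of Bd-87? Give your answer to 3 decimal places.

46.327%

With x = fraction of Bd-87 (so Bd-91 is 1 − x):
86.9902·x + 90.9192·(1 − x) = 89.0990
(86.9902 − 90.9192)·x = 89.0990 − 90.9192
x = -1.8202 / -3.9290 = 0.46327 → 46.327% Bd-87, 53.673% Bd-91.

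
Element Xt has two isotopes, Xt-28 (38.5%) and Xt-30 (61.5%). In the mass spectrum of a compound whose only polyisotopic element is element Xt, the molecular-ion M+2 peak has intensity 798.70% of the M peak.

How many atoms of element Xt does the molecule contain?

5

With n Xt atoms, P(M+2)/P(M) = C(n,1)·p^(n−1)q / p^n = n·q/p = n · 0.615/0.385.
n = 7.9870 × 0.385/0.615 = 5.00 ≈ 5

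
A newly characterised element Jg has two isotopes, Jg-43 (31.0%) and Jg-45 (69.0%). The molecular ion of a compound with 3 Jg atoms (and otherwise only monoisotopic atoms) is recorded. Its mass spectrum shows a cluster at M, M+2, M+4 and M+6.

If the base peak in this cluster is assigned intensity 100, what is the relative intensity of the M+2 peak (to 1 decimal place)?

44.9

Binomial terms of (0.310 + 0.690)^3: M 0.0298, M+2 0.1989, M+4 0.4428, M+6 0.3285 → M+4 is the base peak.
P(M+4) = C(3,2) × 0.310^1 × 0.690^2 = 3 × 0.3100 × 0.4761 = 0.442773 (base)
P(M+2) = C(3,1) × 0.310^2 × 0.690^1 = 3 × 0.0961 × 0.6900 = 0.198927
Relative intensity = 0.198927 / 0.442773 × 100 = 44.9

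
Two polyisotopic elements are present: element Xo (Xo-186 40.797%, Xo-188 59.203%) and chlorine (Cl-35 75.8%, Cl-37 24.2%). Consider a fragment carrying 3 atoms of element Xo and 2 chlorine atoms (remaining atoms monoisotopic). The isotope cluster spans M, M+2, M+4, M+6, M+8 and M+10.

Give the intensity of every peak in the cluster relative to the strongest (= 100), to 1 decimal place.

Element Xo pattern (n=3): 0.06790233 : 0.29561157 : 0.42897987 : 0.20750623
Chlorine pattern (n=2): 0.574564 : 0.366872 : 0.058564
Convolve the two distributions (both contribute in 2-u steps):
  M: 0.06790233×0.574564 = 0.039014
  M+2: 0.06790233×0.366872 + 0.29561157×0.574564 = 0.194759
  M+4: 0.06790233×0.058564 + 0.29561157×0.366872 + 0.42897987×0.574564 = 0.358905
  M+6: 0.29561157×0.058564 + 0.42897987×0.366872 + 0.20750623×0.574564 = 0.293919
  M+8: 0.42897987×0.058564 + 0.20750623×0.366872 = 0.101251
  M+10: 0.20750623×0.058564 = 0.012152
Scale to base peak (0.358905) = 100: 10.9 : 54.3 : 100.0 : 81.9 : 28.2 : 3.4

10.9 : 54.3 : 100.0 : 81.9 : 28.2 : 3.4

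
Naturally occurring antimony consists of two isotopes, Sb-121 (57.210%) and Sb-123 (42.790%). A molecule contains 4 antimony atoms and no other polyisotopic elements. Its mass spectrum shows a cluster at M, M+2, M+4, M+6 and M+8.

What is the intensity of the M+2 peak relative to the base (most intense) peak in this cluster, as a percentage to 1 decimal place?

(0.57210 + 0.42790)^4 gives M 0.1071, M+2 0.3205, M+4 0.3596, M+6 0.1793, M+8 0.0335; the largest is M+4.
P(M+4) = C(4,2) × 0.57210^2 × 0.42790^2 = 6 × 0.32729841 × 0.18309841 = 0.359567 (base)
P(M+2) = C(4,1) × 0.57210^3 × 0.42790^1 = 4 × 0.18724742 × 0.4279 = 0.320493
Relative intensity = 0.320493 / 0.359567 × 100 = 89.1

89.1%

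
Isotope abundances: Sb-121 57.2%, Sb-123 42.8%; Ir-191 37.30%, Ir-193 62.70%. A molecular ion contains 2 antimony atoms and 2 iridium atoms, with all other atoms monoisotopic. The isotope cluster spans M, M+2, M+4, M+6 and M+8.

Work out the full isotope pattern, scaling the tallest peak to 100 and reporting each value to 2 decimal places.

Antimony pattern (n=2): 0.327184 : 0.489632 : 0.183184
Iridium pattern (n=2): 0.139129 : 0.467742 : 0.393129
Convolve the two distributions (both contribute in 2-u steps):
  M: 0.327184×0.139129 = 0.045521
  M+2: 0.327184×0.467742 + 0.489632×0.139129 = 0.221160
  M+4: 0.327184×0.393129 + 0.489632×0.467742 + 0.183184×0.139129 = 0.383133
  M+6: 0.489632×0.393129 + 0.183184×0.467742 = 0.278171
  M+8: 0.183184×0.393129 = 0.072015
Scale to base peak (0.383133) = 100: 11.88 : 57.72 : 100.00 : 72.60 : 18.80

11.88 : 57.72 : 100.00 : 72.60 : 18.80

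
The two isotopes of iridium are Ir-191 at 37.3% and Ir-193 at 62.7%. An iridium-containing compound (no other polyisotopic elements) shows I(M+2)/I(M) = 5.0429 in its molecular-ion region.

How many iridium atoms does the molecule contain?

3

For n independent Ir atoms, I(M+2)/I(M) = n · (abundance Ir-193) / (abundance Ir-191) = n · 0.627/0.373.
n = 5.0429 × 0.373/0.627 = 3.00 ≈ 3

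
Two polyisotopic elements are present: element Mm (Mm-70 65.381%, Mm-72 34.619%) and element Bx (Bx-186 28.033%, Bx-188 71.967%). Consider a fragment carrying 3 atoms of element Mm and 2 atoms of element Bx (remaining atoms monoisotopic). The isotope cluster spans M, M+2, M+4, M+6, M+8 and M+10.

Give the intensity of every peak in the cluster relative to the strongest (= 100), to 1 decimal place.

6.4 : 43.1 : 100.0 : 95.8 : 40.5 : 6.3

Element Mm pattern (n=3): 0.27948254 : 0.44395494 : 0.23507251 : 0.04149001
Element Bx pattern (n=2): 0.07858491 : 0.40349018 : 0.51792491
Convolve the two distributions (both contribute in 2-u steps):
  M: 0.27948254×0.07858491 = 0.021963
  M+2: 0.27948254×0.40349018 + 0.44395494×0.07858491 = 0.147657
  M+4: 0.27948254×0.51792491 + 0.44395494×0.40349018 + 0.23507251×0.07858491 = 0.342356
  M+6: 0.44395494×0.51792491 + 0.23507251×0.40349018 + 0.04149001×0.07858491 = 0.328045
  M+8: 0.23507251×0.51792491 + 0.04149001×0.40349018 = 0.138491
  M+10: 0.04149001×0.51792491 = 0.021489
Scale to base peak (0.342356) = 100: 6.4 : 43.1 : 100.0 : 95.8 : 40.5 : 6.3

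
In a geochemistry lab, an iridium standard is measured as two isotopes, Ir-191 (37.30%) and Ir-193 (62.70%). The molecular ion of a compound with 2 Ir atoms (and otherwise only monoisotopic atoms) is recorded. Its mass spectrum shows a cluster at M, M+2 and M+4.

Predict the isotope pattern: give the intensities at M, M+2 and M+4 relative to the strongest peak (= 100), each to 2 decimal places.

29.74 : 100.00 : 84.05

Each Ir atom is independently Ir-191 (p = 0.3730) or Ir-193 (q = 0.6270); the cluster is the binomial expansion (p + q)^2.
P(M) = 0.3730^2 = 0.139129
P(M+2) = 2 × 0.3730^1 × 0.6270^1 = 0.467742
P(M+4) = 0.6270^2 = 0.393129
The M+2 peak is largest (0.467742); scaling to 100 gives 29.74 : 100.00 : 84.05.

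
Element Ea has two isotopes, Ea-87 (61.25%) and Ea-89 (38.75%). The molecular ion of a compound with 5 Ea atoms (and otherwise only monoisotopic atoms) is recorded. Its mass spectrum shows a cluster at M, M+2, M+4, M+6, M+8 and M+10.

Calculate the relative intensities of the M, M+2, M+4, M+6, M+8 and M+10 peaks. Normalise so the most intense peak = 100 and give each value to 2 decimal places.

Expanding (0.6125 + 0.3875)^5:
P(M) = 0.6125^5 = 0.086205
P(M+2) = 5 × 0.6125^4 × 0.3875^1 = 0.272688
P(M+4) = 10 × 0.6125^3 × 0.3875^2 = 0.345034
P(M+6) = 10 × 0.6125^2 × 0.3875^3 = 0.218287
P(M+8) = 5 × 0.6125^1 × 0.3875^4 = 0.069050
P(M+10) = 0.3875^5 = 0.008737
The M+4 peak is largest (0.345034); scaling to 100 gives 24.98 : 79.03 : 100.00 : 63.27 : 20.01 : 2.53.

24.98 : 79.03 : 100.00 : 63.27 : 20.01 : 2.53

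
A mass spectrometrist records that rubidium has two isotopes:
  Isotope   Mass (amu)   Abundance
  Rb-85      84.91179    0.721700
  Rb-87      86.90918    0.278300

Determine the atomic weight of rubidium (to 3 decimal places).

85.468 amu

Weight each isotope mass by its fractional abundance: 0.721700 × 84.91179 + 0.278300 × 86.90918
= 61.280839 + 24.186825 = 85.467664 amu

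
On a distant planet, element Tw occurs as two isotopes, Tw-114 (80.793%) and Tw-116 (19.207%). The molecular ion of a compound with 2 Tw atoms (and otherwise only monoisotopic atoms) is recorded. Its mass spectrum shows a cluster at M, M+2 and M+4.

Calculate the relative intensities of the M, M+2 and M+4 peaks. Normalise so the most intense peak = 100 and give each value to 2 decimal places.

Each Tw atom is independently Tw-114 (p = 0.80793) or Tw-116 (q = 0.19207); the cluster is the binomial expansion (p + q)^2.
P(M) = 0.80793^2 = 0.652751
P(M+2) = 2 × 0.80793^1 × 0.19207^1 = 0.310358
P(M+4) = 0.19207^2 = 0.036891
The M peak is largest (0.652751); scaling to 100 gives 100.00 : 47.55 : 5.65.

100.00 : 47.55 : 5.65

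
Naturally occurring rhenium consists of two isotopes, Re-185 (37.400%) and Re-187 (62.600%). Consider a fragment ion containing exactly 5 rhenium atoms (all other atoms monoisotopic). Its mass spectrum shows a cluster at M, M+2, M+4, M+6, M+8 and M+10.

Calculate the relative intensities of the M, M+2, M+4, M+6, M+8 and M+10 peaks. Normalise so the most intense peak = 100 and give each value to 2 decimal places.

The 5 Re atoms are independent, so intensities follow the terms of (0.37400 + 0.62600)^5.
P(M) = 0.37400^5 = 0.007317
P(M+2) = 5 × 0.37400^4 × 0.62600^1 = 0.061239
P(M+4) = 10 × 0.37400^3 × 0.62600^2 = 0.205005
P(M+6) = 10 × 0.37400^2 × 0.62600^3 = 0.343136
P(M+8) = 5 × 0.37400^1 × 0.62600^4 = 0.287170
P(M+10) = 0.62600^5 = 0.096133
The M+6 peak is largest (0.343136); scaling to 100 gives 2.13 : 17.85 : 59.74 : 100.00 : 83.69 : 28.02.

2.13 : 17.85 : 59.74 : 100.00 : 83.69 : 28.02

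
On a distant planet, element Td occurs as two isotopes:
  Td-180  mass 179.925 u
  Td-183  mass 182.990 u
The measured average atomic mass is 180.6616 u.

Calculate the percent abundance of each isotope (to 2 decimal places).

Td-180: 75.97%, Td-183: 24.03%

Let x be the fractional abundance of Td-180; then Td-183 has abundance 1 − x.
179.925·x + 182.990·(1 − x) = 180.6616
(179.925 − 182.990)·x = 180.6616 − 182.990
x = -2.3284 / -3.065 = 0.75967 → 75.97% Td-180, 24.03% Td-183.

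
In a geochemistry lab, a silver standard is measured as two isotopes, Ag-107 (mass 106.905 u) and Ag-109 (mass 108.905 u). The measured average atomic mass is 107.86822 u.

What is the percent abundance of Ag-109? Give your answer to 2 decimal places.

Writing the weighted mean with unknown fraction x of Ag-107:
106.905·x + 108.905·(1 − x) = 107.86822
(106.905 − 108.905)·x = 107.86822 − 108.905
x = -1.03678 / -2.000 = 0.51839 → 51.84% Ag-107, 48.16% Ag-109.

48.16%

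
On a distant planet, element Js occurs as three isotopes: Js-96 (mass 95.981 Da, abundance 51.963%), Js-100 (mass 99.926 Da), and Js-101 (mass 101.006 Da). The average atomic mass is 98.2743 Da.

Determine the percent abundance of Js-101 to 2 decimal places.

36.87%

The remaining 48.037% is split between Js-100 (fraction x) and Js-101 (fraction 0.48037 − x).
Substituting: 99.926x + 101.006(0.48037 − x) = 48.39969297
(99.926 − 101.006)x = -0.12055925  ⇒  x = 0.11163, y = 0.36874
Js-100: 11.16%, Js-101: 36.87%.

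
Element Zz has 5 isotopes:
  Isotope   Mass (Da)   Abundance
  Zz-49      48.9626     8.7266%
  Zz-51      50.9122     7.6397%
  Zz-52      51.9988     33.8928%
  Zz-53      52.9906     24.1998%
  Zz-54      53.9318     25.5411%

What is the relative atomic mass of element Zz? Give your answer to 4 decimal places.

Ar = Σ fᵢ·mᵢ = 0.087266 × 48.9626 + 0.076397 × 50.9122 + 0.338928 × 51.9988 + 0.241998 × 52.9906 + 0.255411 × 53.9318
= 4.27277 + 3.88954 + 17.62385 + 12.82362 + 13.77477 = 52.38455 Da

52.3846 Da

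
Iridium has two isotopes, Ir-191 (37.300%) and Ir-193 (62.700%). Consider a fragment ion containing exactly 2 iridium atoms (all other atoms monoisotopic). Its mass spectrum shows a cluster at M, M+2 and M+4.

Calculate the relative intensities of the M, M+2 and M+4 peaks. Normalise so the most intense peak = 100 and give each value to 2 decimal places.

Each Ir atom is independently Ir-191 (p = 0.37300) or Ir-193 (q = 0.62700); the cluster is the binomial expansion (p + q)^2.
P(M) = 0.37300^2 = 0.139129
P(M+2) = 2 × 0.37300^1 × 0.62700^1 = 0.467742
P(M+4) = 0.62700^2 = 0.393129
The M+2 peak is largest (0.467742); scaling to 100 gives 29.74 : 100.00 : 84.05.

29.74 : 100.00 : 84.05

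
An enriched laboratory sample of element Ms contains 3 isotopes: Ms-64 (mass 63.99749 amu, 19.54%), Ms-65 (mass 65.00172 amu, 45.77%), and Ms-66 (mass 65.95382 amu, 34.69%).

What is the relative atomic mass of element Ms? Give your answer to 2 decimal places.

The abundance-weighted mean is 0.1954 × 63.99749 + 0.4577 × 65.00172 + 0.3469 × 65.95382
= 12.505110 + 29.751287 + 22.879380 = 65.135777 amu

65.14 amu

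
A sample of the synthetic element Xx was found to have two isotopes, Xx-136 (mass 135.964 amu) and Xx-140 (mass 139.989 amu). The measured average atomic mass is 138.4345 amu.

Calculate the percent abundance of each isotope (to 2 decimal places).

With x = fraction of Xx-136 (so Xx-140 is 1 − x):
135.964·x + 139.989·(1 − x) = 138.4345
(135.964 − 139.989)·x = 138.4345 − 139.989
x = -1.5545 / -4.025 = 0.38621 → 38.62% Xx-136, 61.38% Xx-140.

Xx-136: 38.62%, Xx-140: 61.38%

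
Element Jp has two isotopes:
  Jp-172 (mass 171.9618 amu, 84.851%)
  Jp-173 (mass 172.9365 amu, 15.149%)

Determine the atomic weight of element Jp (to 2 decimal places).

Average mass = Σ (abundance × isotope mass) = 0.84851 × 171.9618 + 0.15149 × 172.9365
= 145.91131 + 26.19815 = 172.10946 amu

172.11 amu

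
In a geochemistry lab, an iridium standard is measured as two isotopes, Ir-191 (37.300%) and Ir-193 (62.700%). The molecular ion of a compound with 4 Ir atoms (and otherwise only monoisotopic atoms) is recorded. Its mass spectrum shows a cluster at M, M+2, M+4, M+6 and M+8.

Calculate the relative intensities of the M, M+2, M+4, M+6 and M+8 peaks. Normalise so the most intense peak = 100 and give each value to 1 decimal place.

5.3 : 35.4 : 89.2 : 100.0 : 42.0

The 4 Ir atoms are independent, so intensities follow the terms of (0.37300 + 0.62700)^4.
P(M) = 0.37300^4 = 0.019357
P(M+2) = 4 × 0.37300^3 × 0.62700^1 = 0.130153
P(M+4) = 6 × 0.37300^2 × 0.62700^2 = 0.328174
P(M+6) = 4 × 0.37300^1 × 0.62700^3 = 0.367766
P(M+8) = 0.62700^4 = 0.154550
The M+6 peak is largest (0.367766); scaling to 100 gives 5.3 : 35.4 : 89.2 : 100.0 : 42.0.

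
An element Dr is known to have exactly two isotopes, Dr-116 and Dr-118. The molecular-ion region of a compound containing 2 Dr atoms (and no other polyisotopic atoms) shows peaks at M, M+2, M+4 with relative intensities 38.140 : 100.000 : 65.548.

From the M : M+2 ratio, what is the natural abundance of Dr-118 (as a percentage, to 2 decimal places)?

56.73%

If p is the fraction of Dr that is Dr-116, then I(M+2)/I(M) = [C(2,1)·p^1·(1−p)] / p^2 = 2·(1−p)/p = 100.000/38.140 = 2.6219
(1−p)/p = 2.6219/2 = 1.3110  ⇒  p = 1/(1 + 1.3110) = 0.4327
Dr-116: 43.27%, Dr-118: 56.73%.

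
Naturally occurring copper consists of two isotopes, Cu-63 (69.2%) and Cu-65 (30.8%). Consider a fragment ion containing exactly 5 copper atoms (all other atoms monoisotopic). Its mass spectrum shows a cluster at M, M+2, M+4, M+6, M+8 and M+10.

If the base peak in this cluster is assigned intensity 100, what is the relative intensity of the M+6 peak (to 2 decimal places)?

Term probabilities: M 0.1587, M+2 0.3531, M+4 0.3144, M+6 0.1399, M+8 0.0311, M+10 0.0028. Base peak = M+2.
P(M+2) = C(5,1) × 0.692^4 × 0.308^1 = 5 × 0.22931073 × 0.3080 = 0.353139 (base)
P(M+6) = C(5,3) × 0.692^2 × 0.308^3 = 10 × 0.478864 × 0.02921811 = 0.139915
Relative intensity = 0.139915 / 0.353139 × 100 = 39.62

39.62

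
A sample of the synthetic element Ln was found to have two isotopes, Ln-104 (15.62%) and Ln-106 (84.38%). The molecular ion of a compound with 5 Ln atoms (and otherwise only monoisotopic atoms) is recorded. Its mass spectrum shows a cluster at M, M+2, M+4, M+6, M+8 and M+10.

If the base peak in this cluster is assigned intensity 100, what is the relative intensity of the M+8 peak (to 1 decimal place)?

92.6

Binomial terms of (0.1562 + 0.8438)^5: M 0.0001, M+2 0.0025, M+4 0.0271, M+6 0.1466, M+8 0.3959, M+10 0.4278 → M+10 is the base peak.
P(M+10) = C(5,5) × 0.1562^0 × 0.8438^5 = 1 × 1.0000 × 0.42775747 = 0.427757 (base)
P(M+8) = C(5,4) × 0.1562^1 × 0.8438^4 = 5 × 0.1562 × 0.50694178 = 0.395922
Relative intensity = 0.395922 / 0.427757 × 100 = 92.6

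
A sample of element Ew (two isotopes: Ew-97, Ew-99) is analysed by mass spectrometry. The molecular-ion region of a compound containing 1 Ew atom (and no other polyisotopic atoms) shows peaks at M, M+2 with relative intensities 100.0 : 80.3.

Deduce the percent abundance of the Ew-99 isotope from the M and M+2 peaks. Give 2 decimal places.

If p is the fraction of Ew that is Ew-97, then I(M+2)/I(M) = [C(1,1)·p^0·(1−p)] / p^1 = 1·(1−p)/p = 80.3/100.0 = 0.8030
(1−p)/p = 0.8030/1 = 0.8030  ⇒  p = 1/(1 + 0.8030) = 0.5546
Ew-97: 55.46%, Ew-99: 44.54%.

44.54%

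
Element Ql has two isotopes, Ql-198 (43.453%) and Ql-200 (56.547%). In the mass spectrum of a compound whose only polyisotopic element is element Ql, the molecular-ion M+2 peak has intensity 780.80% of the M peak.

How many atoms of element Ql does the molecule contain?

For n independent Ql atoms, I(M+2)/I(M) = n · (abundance Ql-200) / (abundance Ql-198) = n · 0.56547/0.43453.
n = 7.8080 × 0.43453/0.56547 = 6.00 ≈ 6

6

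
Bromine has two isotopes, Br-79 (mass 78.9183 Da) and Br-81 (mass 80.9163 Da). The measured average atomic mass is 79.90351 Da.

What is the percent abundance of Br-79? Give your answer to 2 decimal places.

Writing the weighted mean with unknown fraction x of Br-79:
78.9183·x + 80.9163·(1 − x) = 79.90351
(78.9183 − 80.9163)·x = 79.90351 − 80.9163
x = -1.01279 / -1.9980 = 0.50690 → 50.69% Br-79, 49.31% Br-81.

50.69%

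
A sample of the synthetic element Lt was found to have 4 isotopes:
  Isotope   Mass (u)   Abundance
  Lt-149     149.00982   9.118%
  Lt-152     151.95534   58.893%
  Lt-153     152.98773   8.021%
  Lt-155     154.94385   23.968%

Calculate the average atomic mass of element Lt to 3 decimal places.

152.486 u

Average mass = Σ (abundance × isotope mass) = 0.09118 × 149.00982 + 0.58893 × 151.95534 + 0.08021 × 152.98773 + 0.23968 × 154.94385
= 13.586715 + 89.491058 + 12.271146 + 37.136942 = 152.485861 u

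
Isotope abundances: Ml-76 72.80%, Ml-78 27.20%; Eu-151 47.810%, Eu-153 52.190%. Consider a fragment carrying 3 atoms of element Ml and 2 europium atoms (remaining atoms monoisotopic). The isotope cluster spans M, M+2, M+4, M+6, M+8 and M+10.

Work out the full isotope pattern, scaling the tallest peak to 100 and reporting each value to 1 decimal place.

24.6 : 81.4 : 100.0 : 56.7 : 15.1 : 1.5

Element Ml pattern (n=3): 0.38582835 : 0.43246694 : 0.16158106 : 0.02012365
Europium pattern (n=2): 0.22857961 : 0.49904078 : 0.27237961
Convolve the two distributions (both contribute in 2-u steps):
  M: 0.38582835×0.22857961 = 0.088192
  M+2: 0.38582835×0.49904078 + 0.43246694×0.22857961 = 0.291397
  M+4: 0.38582835×0.27237961 + 0.43246694×0.49904078 + 0.16158106×0.22857961 = 0.357845
  M+6: 0.43246694×0.27237961 + 0.16158106×0.49904078 + 0.02012365×0.22857961 = 0.203031
  M+8: 0.16158106×0.27237961 + 0.02012365×0.49904078 = 0.054054
  M+10: 0.02012365×0.27237961 = 0.005481
Scale to base peak (0.357845) = 100: 24.6 : 81.4 : 100.0 : 56.7 : 15.1 : 1.5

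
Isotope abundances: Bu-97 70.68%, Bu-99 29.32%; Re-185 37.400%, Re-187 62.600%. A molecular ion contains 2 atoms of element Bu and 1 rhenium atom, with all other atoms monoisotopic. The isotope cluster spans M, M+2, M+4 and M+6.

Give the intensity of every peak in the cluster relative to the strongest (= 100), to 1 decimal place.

Element Bu pattern (n=2): 0.49956624 : 0.41446752 : 0.08596624
Rhenium pattern (n=1): 0.3740 : 0.6260
Convolve the two distributions (both contribute in 2-u steps):
  M: 0.49956624×0.3740 = 0.186838
  M+2: 0.49956624×0.6260 + 0.41446752×0.3740 = 0.467739
  M+4: 0.41446752×0.6260 + 0.08596624×0.3740 = 0.291608
  M+6: 0.08596624×0.6260 = 0.053815
Scale to base peak (0.467739) = 100: 39.9 : 100.0 : 62.3 : 11.5

39.9 : 100.0 : 62.3 : 11.5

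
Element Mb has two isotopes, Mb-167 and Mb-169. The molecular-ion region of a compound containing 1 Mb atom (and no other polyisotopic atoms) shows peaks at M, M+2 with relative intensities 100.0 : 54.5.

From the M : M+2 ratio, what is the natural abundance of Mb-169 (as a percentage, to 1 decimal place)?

Write p for the Mb-167 fraction. I(M+2)/I(M) = [C(1,1)·p^0·(1−p)] / p^1 = 1·(1−p)/p = 54.5/100.0 = 0.5450
(1−p)/p = 0.5450/1 = 0.5450  ⇒  p = 1/(1 + 0.5450) = 0.6472
Mb-167: 64.7%, Mb-169: 35.3%.

35.3%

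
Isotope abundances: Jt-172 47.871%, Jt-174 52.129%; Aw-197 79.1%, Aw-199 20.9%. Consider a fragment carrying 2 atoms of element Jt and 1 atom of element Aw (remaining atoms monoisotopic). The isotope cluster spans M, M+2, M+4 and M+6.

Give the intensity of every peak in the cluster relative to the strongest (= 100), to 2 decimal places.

40.95 : 100.00 : 72.12 : 12.83

Element Jt pattern (n=2): 0.22916326 : 0.49909347 : 0.27174326
Element Aw pattern (n=1): 0.7910 : 0.2090
Convolve the two distributions (both contribute in 2-u steps):
  M: 0.22916326×0.7910 = 0.181268
  M+2: 0.22916326×0.2090 + 0.49909347×0.7910 = 0.442678
  M+4: 0.49909347×0.2090 + 0.27174326×0.7910 = 0.319259
  M+6: 0.27174326×0.2090 = 0.056794
Scale to base peak (0.442678) = 100: 40.95 : 100.00 : 72.12 : 12.83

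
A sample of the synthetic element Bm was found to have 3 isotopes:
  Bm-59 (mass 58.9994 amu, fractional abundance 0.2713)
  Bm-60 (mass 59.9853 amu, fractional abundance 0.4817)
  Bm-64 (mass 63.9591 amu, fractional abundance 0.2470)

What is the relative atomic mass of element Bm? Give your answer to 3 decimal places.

60.699 amu

The abundance-weighted mean is 0.2713 × 58.9994 + 0.4817 × 59.9853 + 0.2470 × 63.9591
= 16.00654 + 28.89492 + 15.79790 = 60.69936 amu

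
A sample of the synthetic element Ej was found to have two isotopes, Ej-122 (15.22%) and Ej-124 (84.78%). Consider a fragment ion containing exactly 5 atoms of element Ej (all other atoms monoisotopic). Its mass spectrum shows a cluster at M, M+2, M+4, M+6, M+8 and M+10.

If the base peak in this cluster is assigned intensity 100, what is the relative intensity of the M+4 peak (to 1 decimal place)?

Term probabilities: M 0.0001, M+2 0.0023, M+4 0.0253, M+6 0.1412, M+8 0.3932, M+10 0.4380. Base peak = M+10.
P(M+10) = C(5,5) × 0.1522^0 × 0.8478^5 = 1 × 1.0000 × 0.43799289 = 0.437993 (base)
P(M+4) = C(5,2) × 0.1522^3 × 0.8478^2 = 10 × 0.00352569 × 0.71876484 = 0.025341
Relative intensity = 0.025341 / 0.437993 × 100 = 5.8

5.8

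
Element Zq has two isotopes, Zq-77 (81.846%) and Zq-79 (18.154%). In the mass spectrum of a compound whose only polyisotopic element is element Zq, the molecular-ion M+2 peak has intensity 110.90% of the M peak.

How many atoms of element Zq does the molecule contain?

For n independent Zq atoms, I(M+2)/I(M) = n · (abundance Zq-79) / (abundance Zq-77) = n · 0.18154/0.81846.
n = 1.1090 × 0.81846/0.18154 = 5.00 ≈ 5

5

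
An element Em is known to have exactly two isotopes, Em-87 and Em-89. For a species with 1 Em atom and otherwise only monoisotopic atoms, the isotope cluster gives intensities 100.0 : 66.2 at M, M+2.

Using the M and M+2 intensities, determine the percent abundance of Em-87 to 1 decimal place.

If p is the fraction of Em that is Em-87, then I(M+2)/I(M) = [C(1,1)·p^0·(1−p)] / p^1 = 1·(1−p)/p = 66.2/100.0 = 0.6620
(1−p)/p = 0.6620/1 = 0.6620  ⇒  p = 1/(1 + 0.6620) = 0.6017
Em-87: 60.2%, Em-89: 39.8%.

60.2%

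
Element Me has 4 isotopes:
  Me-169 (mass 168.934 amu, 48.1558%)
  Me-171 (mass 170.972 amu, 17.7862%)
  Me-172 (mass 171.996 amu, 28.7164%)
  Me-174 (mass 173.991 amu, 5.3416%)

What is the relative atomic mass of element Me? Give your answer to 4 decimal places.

Ar = Σ fᵢ·mᵢ = 0.481558 × 168.934 + 0.177862 × 170.972 + 0.287164 × 171.996 + 0.053416 × 173.991
= 81.35152 + 30.40942 + 49.39106 + 9.29390 = 170.44590 amu

170.4459 amu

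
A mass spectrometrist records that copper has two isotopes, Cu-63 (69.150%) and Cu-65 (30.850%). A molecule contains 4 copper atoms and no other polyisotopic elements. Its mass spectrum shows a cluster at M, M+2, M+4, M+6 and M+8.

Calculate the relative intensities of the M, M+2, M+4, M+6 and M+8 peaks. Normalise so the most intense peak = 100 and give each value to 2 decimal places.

56.04 : 100.00 : 66.92 : 19.90 : 2.22

Each Cu atom is independently Cu-63 (p = 0.69150) or Cu-65 (q = 0.30850); the cluster is the binomial expansion (p + q)^4.
P(M) = 0.69150^4 = 0.228649
P(M+2) = 4 × 0.69150^3 × 0.30850^1 = 0.408030
P(M+4) = 6 × 0.69150^2 × 0.30850^2 = 0.273052
P(M+6) = 4 × 0.69150^1 × 0.30850^3 = 0.081212
P(M+8) = 0.30850^4 = 0.009058
The M+2 peak is largest (0.408030); scaling to 100 gives 56.04 : 100.00 : 66.92 : 19.90 : 2.22.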